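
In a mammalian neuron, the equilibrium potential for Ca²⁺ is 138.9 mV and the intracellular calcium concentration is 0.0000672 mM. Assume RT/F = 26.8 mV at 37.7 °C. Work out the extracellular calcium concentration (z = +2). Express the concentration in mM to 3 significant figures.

2.13 mM

Nernst: E = (26.8/2) · ln([out]/[in]), so ln([out]/[in]) = 138.9 × 2 / 26.8 = 10.3657.
[out]/[in] = e^(10.3657) = 3.175e+04.
[out] = 3.175e+04 × 0.0000672 = 2.134 mM.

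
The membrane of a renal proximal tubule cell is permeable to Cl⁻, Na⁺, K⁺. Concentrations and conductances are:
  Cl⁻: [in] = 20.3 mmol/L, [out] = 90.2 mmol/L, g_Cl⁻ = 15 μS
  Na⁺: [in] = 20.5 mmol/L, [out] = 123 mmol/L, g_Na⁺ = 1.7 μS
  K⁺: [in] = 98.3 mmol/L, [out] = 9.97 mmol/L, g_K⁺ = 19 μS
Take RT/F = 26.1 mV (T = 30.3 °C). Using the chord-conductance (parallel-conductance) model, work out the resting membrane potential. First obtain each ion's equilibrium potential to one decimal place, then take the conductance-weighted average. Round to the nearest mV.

E_Cl⁻ = (26.1/-1)·ln(90.2/20.3) = -38.9 mV
E_Na⁺ = (26.1/1)·ln(123/20.5) = 46.8 mV
E_K⁺ = (26.1/1)·ln(9.97/98.3) = -59.7 mV
Vm = (Σ gᵢEᵢ)/(Σ gᵢ) = (15·-38.9 + 1.7·46.8 + 19·-59.7) / (15 + 1.7 + 19)
= -1638.24 / 35.7 = -45.89 mV

-46 mV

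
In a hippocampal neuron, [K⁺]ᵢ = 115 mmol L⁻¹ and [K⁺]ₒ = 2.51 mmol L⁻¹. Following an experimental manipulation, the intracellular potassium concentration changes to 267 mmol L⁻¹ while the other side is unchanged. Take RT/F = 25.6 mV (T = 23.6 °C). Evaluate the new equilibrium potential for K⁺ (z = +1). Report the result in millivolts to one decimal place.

-119.5 mV

After the shift: [K⁺]_out = 2.51, [K⁺]_in = 267 mmol L⁻¹.
E_new = (25.6/1)·ln(2.51/267) = 25.60 · (-4.6670) = -119.47 mV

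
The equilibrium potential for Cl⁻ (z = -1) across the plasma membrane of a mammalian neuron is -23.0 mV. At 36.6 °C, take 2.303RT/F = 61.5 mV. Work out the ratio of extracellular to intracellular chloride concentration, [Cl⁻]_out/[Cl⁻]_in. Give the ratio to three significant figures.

log₁₀([out]/[in]) = E·z/(61.5) = -23.0 × -1 / 61.5 = 0.3740
[out]/[in] = 10^(0.3740) = 2.366

2.37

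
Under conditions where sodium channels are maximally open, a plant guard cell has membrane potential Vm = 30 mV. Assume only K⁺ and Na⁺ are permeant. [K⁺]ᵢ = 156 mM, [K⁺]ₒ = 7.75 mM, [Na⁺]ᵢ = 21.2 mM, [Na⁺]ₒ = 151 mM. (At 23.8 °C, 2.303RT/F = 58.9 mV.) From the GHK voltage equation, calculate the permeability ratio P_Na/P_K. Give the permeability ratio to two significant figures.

Let α = P_Na/P_K. GHK: Vm = 58.9·log₁₀[(Kₒ + α·Naₒ)/(Kᵢ + α·Naᵢ)].
10^(Vm/58.9) = 10^(30.0/58.9) = 3.231
So 3.231·(Kᵢ + α·Naᵢ) = Kₒ + α·Naₒ → α = (3.231·156.0 − 7.75) / (151.0 − 3.231·21.2)
α = (504 − 7.75) / (151.0 − 68.5) = 496.3/82.5 = 6.015

6.0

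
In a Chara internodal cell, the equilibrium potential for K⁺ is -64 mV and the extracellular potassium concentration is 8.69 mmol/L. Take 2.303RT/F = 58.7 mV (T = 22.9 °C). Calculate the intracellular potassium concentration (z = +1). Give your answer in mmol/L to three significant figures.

Nernst: E = (58.7/1) · log₁₀([out]/[in]), so log₁₀([out]/[in]) = -64.0 × 1 / 58.7 = -1.0903.
[out]/[in] = 10^(-1.0903) = 0.08123.
[in] = 8.69 / 0.08123 = 107 mmol/L.

107 mmol/L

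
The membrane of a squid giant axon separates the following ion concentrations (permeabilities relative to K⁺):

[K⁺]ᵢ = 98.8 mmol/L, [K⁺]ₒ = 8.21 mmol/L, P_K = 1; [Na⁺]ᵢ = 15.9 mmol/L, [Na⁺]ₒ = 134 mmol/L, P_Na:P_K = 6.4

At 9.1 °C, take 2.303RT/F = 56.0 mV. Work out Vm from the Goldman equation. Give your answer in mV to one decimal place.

Vm = 56.0 · log₁₀[(Σ P·[cation]ₒ + Σ P·[anion]ᵢ) / (Σ P·[cation]ᵢ + Σ P·[anion]ₒ)]
Numerator = 1×8.21 + 6.4×134 = 865.8
Denominator = 1×98.8 + 6.4×15.9 = 200.6
Vm = 56.0 · log₁₀(4.317) = 56.0 × (0.6352) = 35.57 mV

35.6 mV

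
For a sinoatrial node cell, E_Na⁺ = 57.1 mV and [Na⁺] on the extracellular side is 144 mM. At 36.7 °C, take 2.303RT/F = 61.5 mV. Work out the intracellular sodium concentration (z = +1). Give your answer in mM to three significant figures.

17.0 mM

Nernst: E = (61.5/1) · log₁₀([out]/[in]), so log₁₀([out]/[in]) = 57.1 × 1 / 61.5 = 0.9285.
[out]/[in] = 10^(0.9285) = 8.481.
[in] = 144 / 8.481 = 16.98 mM.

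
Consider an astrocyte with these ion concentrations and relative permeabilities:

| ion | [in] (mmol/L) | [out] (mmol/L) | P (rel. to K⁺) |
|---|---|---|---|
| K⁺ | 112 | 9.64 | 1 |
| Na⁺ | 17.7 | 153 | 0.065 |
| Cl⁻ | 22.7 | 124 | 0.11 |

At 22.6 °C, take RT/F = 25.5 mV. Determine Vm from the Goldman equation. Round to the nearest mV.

Vm = 25.5 · ln[(Σ P·[cation]ₒ + Σ P·[anion]ᵢ) / (Σ P·[cation]ᵢ + Σ P·[anion]ₒ)]
Numerator = 1×9.64 + 0.065×153 + 0.11×22.7 = 22.08
Denominator = 1×112 + 0.065×17.7 + 0.11×124 = 126.8
Vm = 25.5 · ln(0.17416) = 25.5 × (-1.7478) = -44.57 mV

-45 mV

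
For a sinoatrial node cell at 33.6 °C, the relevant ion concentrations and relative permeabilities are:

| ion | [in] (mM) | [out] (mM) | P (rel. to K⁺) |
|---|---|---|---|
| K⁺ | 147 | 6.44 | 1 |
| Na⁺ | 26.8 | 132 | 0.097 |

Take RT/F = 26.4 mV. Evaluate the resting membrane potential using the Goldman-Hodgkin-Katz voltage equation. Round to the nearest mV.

Vm = 26.4 · ln[(Σ P·[cation]ₒ + Σ P·[anion]ᵢ) / (Σ P·[cation]ᵢ + Σ P·[anion]ₒ)]
Numerator = 1×6.44 + 0.097×132 = 19.24
Denominator = 1×147 + 0.097×26.8 = 149.6
Vm = 26.4 · ln(0.12864) = 26.4 × (-2.0508) = -54.14 mV

-54 mV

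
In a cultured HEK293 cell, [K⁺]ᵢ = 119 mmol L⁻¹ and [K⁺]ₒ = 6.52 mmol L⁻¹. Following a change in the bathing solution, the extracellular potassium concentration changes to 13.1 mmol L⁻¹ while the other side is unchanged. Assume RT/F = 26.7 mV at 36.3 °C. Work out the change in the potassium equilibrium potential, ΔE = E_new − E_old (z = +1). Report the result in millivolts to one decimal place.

E_old = (26.7/1)·ln(6.52/119) = -77.54 mV
E_new = (26.7/1)·ln(13.1/119) = -58.91 mV
ΔE = -58.91 − (-77.54) = 18.63 mV

18.6 mV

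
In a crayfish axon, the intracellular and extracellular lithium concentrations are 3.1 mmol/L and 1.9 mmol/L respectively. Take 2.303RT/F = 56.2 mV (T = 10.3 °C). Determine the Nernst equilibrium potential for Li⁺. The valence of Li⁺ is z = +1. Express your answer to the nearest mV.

-12 mV

E = (56.2/z) · log₁₀([Li⁺]_out/[Li⁺]_in) with z = +1.
= (56.2/1) · log₁₀(1.9/3.1) = 56.20 · log₁₀(0.6129)
= 56.20 · (-0.2126) = -11.95 mV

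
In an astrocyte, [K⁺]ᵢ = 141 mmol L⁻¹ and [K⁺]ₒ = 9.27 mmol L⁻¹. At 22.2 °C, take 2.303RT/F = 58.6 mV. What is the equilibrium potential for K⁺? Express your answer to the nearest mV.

E = (58.6/z) · log₁₀([K⁺]_out/[K⁺]_in) with z = +1.
= (58.6/1) · log₁₀(9.27/141) = 58.60 · log₁₀(0.06574)
= 58.60 · (-1.1821) = -69.27 mV

-69 mV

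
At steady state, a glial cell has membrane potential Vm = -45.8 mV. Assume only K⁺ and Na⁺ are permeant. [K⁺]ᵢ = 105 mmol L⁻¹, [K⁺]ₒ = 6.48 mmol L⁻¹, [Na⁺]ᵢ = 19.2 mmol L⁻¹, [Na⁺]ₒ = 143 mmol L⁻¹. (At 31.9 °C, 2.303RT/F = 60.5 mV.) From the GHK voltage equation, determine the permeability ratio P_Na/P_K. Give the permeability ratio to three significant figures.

0.0852

Let α = P_Na/P_K. GHK: Vm = 60.5·log₁₀[(Kₒ + α·Naₒ)/(Kᵢ + α·Naᵢ)].
10^(Vm/60.5) = 10^(-45.8/60.5) = 0.17497
So 0.17497·(Kᵢ + α·Naᵢ) = Kₒ + α·Naₒ → α = (0.17497·105.0 − 6.48) / (143.0 − 0.17497·19.2)
α = (18.37 − 6.48) / (143.0 − 3.36) = 11.89/139.6 = 0.08516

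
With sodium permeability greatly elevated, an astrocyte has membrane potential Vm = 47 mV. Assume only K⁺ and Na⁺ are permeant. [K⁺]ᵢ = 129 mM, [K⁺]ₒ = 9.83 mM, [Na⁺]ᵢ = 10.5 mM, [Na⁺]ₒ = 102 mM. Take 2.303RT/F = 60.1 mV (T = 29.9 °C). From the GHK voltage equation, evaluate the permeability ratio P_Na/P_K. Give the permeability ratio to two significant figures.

Let α = P_Na/P_K. GHK: Vm = 60.1·log₁₀[(Kₒ + α·Naₒ)/(Kᵢ + α·Naᵢ)].
10^(Vm/60.1) = 10^(47.0/60.1) = 6.0538
So 6.0538·(Kᵢ + α·Naᵢ) = Kₒ + α·Naₒ → α = (6.0538·129.0 − 9.83) / (102.0 − 6.0538·10.5)
α = (780.9 − 9.83) / (102.0 − 63.57) = 771.1/38.43 = 20.06

20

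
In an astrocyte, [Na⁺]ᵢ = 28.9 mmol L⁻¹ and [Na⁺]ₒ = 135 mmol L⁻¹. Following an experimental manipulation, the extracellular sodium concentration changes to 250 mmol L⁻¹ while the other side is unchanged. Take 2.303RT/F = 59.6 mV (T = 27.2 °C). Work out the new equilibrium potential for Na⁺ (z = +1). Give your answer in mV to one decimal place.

After the shift: [Na⁺]_out = 250, [Na⁺]_in = 28.9 mmol L⁻¹.
E_new = (59.6/1)·log₁₀(250/28.9) = 59.60 · (0.9370) = 55.85 mV

55.8 mV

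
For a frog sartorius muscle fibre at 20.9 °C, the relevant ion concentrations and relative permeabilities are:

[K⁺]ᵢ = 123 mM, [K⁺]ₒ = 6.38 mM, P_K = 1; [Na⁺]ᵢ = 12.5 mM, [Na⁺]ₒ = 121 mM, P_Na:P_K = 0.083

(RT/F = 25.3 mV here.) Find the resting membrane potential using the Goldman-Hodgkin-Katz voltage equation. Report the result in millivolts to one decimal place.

Vm = 25.3 · ln[(Σ P·[cation]ₒ + Σ P·[anion]ᵢ) / (Σ P·[cation]ᵢ + Σ P·[anion]ₒ)]
Numerator = 1×6.38 + 0.083×121 = 16.42
Denominator = 1×123 + 0.083×12.5 = 124
Vm = 25.3 · ln(0.1324) = 25.3 × (-2.0219) = -51.15 mV

-51.2 mV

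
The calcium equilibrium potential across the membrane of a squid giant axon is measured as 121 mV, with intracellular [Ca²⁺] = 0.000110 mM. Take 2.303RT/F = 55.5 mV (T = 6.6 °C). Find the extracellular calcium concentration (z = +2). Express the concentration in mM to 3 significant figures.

2.52 mM

Nernst: E = (55.5/2) · log₁₀([out]/[in]), so log₁₀([out]/[in]) = 121.0 × 2 / 55.5 = 4.3604.
[out]/[in] = 10^(4.3604) = 2.293e+04.
[out] = 2.293e+04 × 0.000110 = 2.522 mM.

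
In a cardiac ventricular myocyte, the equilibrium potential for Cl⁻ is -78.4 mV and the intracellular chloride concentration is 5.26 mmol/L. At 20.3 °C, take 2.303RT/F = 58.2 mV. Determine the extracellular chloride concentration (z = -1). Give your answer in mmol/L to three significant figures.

Nernst: E = (58.2/-1) · log₁₀([out]/[in]), so log₁₀([out]/[in]) = -78.4 × -1 / 58.2 = 1.3471.
[out]/[in] = 10^(1.3471) = 22.24.
[out] = 22.24 × 5.26 = 117 mmol/L.

117 mmol/L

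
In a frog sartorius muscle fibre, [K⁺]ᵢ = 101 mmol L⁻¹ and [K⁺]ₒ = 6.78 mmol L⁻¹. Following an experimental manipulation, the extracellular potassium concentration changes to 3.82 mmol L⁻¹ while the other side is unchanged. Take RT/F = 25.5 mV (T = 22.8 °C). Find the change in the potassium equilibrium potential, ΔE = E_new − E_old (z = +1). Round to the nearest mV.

E_old = (25.5/1)·ln(6.78/101) = -68.88 mV
E_new = (25.5/1)·ln(3.82/101) = -83.51 mV
ΔE = -83.51 − (-68.88) = -14.63 mV

-15 mV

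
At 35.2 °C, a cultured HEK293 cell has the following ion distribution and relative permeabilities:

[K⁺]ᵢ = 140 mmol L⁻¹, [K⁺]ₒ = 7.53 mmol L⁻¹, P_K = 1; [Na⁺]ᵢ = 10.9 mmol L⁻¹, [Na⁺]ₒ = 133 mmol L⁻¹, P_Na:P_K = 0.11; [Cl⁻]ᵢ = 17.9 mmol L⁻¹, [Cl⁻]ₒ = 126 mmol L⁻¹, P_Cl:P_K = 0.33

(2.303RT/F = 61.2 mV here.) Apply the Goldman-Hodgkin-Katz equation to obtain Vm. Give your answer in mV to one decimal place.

Vm = 61.2 · log₁₀[(Σ P·[cation]ₒ + Σ P·[anion]ᵢ) / (Σ P·[cation]ᵢ + Σ P·[anion]ₒ)]
Numerator = 1×7.53 + 0.11×133 + 0.33×17.9 = 28.07
Denominator = 1×140 + 0.11×10.9 + 0.33×126 = 182.8
Vm = 61.2 · log₁₀(0.15356) = 61.2 × (-0.8137) = -49.80 mV

-49.8 mV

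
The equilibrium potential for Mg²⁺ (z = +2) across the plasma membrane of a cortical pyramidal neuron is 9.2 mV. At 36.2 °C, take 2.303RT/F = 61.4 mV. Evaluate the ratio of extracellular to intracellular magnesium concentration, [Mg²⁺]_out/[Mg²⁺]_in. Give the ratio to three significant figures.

1.99

log₁₀([out]/[in]) = E·z/(61.4) = 9.2 × 2 / 61.4 = 0.2997
[out]/[in] = 10^(0.2997) = 1.994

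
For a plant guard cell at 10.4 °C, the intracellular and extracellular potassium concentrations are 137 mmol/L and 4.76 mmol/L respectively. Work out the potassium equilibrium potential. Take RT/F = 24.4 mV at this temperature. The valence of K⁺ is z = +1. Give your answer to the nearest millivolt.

E = (24.4/z) · ln([K⁺]_out/[K⁺]_in) with z = +1.
= (24.4/1) · ln(4.76/137) = 24.40 · ln(0.03474)
= 24.40 · (-3.3597) = -81.98 mV

-82 mV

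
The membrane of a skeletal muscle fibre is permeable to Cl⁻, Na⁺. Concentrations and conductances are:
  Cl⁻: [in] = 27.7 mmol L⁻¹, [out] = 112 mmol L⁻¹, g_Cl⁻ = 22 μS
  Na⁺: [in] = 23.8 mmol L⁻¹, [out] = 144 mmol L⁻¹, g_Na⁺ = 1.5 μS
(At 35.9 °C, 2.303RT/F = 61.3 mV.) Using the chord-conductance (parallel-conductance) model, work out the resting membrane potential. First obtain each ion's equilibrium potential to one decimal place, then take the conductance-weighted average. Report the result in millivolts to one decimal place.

-31.8 mV

E_Cl⁻ = (61.3/-1)·log₁₀(112/27.7) = -37.2 mV
E_Na⁺ = (61.3/1)·log₁₀(144/23.8) = 47.9 mV
Vm = (Σ gᵢEᵢ)/(Σ gᵢ) = (22·-37.2 + 1.5·47.9) / (22 + 1.5)
= -746.55 / 23.5 = -31.77 mV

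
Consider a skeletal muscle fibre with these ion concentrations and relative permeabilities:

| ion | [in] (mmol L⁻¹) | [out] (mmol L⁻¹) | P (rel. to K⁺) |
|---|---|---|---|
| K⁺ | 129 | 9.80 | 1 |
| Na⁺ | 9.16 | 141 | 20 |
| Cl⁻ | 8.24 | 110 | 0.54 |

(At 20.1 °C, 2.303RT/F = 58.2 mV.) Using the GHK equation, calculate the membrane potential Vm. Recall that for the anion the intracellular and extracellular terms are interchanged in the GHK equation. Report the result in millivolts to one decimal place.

Vm = 58.2 · log₁₀[(Σ P·[cation]ₒ + Σ P·[anion]ᵢ) / (Σ P·[cation]ᵢ + Σ P·[anion]ₒ)]
Numerator = 1×9.80 + 20×141 + 0.54×8.24 = 2834
Denominator = 1×129 + 20×9.16 + 0.54×110 = 371.6
Vm = 58.2 · log₁₀(7.6272) = 58.2 × (0.8824) = 51.35 mV

51.4 mV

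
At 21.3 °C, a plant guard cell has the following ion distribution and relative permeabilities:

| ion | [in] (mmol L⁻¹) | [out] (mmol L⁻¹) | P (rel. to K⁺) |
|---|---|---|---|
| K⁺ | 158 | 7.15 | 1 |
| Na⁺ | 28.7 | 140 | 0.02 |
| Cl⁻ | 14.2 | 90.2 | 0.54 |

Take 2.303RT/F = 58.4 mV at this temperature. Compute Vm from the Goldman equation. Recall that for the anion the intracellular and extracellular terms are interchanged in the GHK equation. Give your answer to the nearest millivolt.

Vm = 58.4 · log₁₀[(Σ P·[cation]ₒ + Σ P·[anion]ᵢ) / (Σ P·[cation]ᵢ + Σ P·[anion]ₒ)]
Numerator = 1×7.15 + 0.02×140 + 0.54×14.2 = 17.62
Denominator = 1×158 + 0.02×28.7 + 0.54×90.2 = 207.3
Vm = 58.4 · log₁₀(0.084995) = 58.4 × (-1.0706) = -62.52 mV

-63 mV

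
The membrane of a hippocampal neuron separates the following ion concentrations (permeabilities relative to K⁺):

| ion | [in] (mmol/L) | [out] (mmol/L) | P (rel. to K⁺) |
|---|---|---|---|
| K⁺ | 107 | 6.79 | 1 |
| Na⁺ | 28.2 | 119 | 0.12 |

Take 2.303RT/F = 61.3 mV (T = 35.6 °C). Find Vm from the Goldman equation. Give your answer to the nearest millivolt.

-44 mV

Vm = 61.3 · log₁₀[(Σ P·[cation]ₒ + Σ P·[anion]ᵢ) / (Σ P·[cation]ᵢ + Σ P·[anion]ₒ)]
Numerator = 1×6.79 + 0.12×119 = 21.07
Denominator = 1×107 + 0.12×28.2 = 110.4
Vm = 61.3 · log₁₀(0.19088) = 61.3 × (-0.7192) = -44.09 mV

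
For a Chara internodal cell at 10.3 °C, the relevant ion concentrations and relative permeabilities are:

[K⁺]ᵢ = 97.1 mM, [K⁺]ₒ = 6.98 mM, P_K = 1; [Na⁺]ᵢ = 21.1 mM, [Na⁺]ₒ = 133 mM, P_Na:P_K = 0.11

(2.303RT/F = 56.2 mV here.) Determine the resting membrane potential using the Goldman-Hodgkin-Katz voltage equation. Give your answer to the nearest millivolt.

Vm = 56.2 · log₁₀[(Σ P·[cation]ₒ + Σ P·[anion]ᵢ) / (Σ P·[cation]ᵢ + Σ P·[anion]ₒ)]
Numerator = 1×6.98 + 0.11×133 = 21.61
Denominator = 1×97.1 + 0.11×21.1 = 99.42
Vm = 56.2 · log₁₀(0.21736) = 56.2 × (-0.6628) = -37.25 mV

-37 mV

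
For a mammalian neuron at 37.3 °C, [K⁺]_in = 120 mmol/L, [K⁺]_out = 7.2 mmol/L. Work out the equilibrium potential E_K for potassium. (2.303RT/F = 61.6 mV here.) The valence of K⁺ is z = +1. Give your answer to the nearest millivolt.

E = (61.6/z) · log₁₀([K⁺]_out/[K⁺]_in) with z = +1.
= (61.6/1) · log₁₀(7.2/120) = 61.60 · log₁₀(0.06)
= 61.60 · (-1.2218) = -75.27 mV

-75 mV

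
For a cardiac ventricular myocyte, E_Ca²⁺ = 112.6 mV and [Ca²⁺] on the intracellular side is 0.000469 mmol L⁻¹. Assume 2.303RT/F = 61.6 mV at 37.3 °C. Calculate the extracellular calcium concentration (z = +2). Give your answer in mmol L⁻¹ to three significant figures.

Nernst: E = (61.6/2) · log₁₀([out]/[in]), so log₁₀([out]/[in]) = 112.6 × 2 / 61.6 = 3.6558.
[out]/[in] = 10^(3.6558) = 4527.
[out] = 4527 × 0.000469 = 2.123 mmol L⁻¹.

2.12 mmol L⁻¹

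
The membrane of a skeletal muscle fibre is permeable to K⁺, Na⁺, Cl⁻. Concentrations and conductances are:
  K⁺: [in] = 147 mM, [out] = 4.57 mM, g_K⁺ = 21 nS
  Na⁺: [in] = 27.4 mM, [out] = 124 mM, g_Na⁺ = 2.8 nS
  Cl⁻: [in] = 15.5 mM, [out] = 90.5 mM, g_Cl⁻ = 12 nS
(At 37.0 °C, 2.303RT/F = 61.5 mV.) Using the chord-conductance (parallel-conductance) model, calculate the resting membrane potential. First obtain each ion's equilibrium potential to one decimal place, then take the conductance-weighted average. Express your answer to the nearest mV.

E_K⁺ = (61.5/1)·log₁₀(4.57/147) = -92.7 mV
E_Na⁺ = (61.5/1)·log₁₀(124/27.4) = 40.3 mV
E_Cl⁻ = (61.5/-1)·log₁₀(90.5/15.5) = -47.1 mV
Vm = (Σ gᵢEᵢ)/(Σ gᵢ) = (21·-92.7 + 2.8·40.3 + 12·-47.1) / (21 + 2.8 + 12)
= -2399.06 / 35.8 = -67.01 mV

-67 mV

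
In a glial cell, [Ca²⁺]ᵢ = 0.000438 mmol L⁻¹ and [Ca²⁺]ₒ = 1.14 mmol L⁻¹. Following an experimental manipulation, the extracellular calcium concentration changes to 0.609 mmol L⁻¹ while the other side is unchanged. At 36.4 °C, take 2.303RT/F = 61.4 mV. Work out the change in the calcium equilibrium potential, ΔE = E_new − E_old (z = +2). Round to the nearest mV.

E_old = (61.4/2)·log₁₀(1.14/0.000438) = 104.85 mV
E_new = (61.4/2)·log₁₀(0.609/0.000438) = 96.49 mV
ΔE = 96.49 − (104.85) = -8.36 mV

-8 mV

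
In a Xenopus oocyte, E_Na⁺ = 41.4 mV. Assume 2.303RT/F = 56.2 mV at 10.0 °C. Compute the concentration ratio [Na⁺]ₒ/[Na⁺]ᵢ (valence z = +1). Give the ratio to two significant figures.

log₁₀([out]/[in]) = E·z/(56.2) = 41.4 × 1 / 56.2 = 0.7367
[out]/[in] = 10^(0.7367) = 5.453

5.5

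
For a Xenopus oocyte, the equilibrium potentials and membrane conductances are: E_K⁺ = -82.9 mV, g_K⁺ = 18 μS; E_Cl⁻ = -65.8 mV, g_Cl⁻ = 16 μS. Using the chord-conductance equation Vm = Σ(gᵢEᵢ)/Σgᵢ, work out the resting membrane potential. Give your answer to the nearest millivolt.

Σ gᵢEᵢ = 18·(-82.9) + 16·(-65.8) = -2545.00
Σ gᵢ = 18 + 16 = 34
Vm = -2545.00 / 34 = -74.85 mV

-75 mV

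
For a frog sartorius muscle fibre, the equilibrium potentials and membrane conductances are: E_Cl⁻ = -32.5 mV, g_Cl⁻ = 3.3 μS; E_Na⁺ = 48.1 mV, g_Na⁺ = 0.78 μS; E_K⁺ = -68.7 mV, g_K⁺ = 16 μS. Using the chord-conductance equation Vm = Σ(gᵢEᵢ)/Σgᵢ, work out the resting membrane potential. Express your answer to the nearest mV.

Σ gᵢEᵢ = 3.3·(-32.5) + 0.78·(48.1) + 16·(-68.7) = -1168.93
Σ gᵢ = 3.3 + 0.78 + 16 = 20.08
Vm = -1168.93 / 20.08 = -58.21 mV

-58 mV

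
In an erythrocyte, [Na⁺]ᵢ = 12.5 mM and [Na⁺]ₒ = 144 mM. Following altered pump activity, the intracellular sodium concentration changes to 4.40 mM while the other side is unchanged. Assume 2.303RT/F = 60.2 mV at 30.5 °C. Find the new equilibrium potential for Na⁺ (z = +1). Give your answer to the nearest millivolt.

After the shift: [Na⁺]_out = 144, [Na⁺]_in = 4.40 mM.
E_new = (60.2/1)·log₁₀(144/4.40) = 60.20 · (1.5149) = 91.20 mV

91 mV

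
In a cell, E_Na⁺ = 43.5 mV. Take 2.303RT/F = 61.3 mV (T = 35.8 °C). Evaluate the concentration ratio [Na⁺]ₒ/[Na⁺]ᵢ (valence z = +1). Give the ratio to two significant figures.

5.1

log₁₀([out]/[in]) = E·z/(61.3) = 43.5 × 1 / 61.3 = 0.7096
[out]/[in] = 10^(0.7096) = 5.124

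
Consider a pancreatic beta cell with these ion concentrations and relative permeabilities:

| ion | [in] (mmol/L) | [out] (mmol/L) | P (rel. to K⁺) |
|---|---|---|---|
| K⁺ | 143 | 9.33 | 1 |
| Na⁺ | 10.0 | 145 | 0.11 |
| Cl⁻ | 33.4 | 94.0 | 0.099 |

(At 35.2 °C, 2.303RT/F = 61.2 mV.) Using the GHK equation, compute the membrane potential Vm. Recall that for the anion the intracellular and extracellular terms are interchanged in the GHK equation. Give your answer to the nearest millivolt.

-45 mV

Vm = 61.2 · log₁₀[(Σ P·[cation]ₒ + Σ P·[anion]ᵢ) / (Σ P·[cation]ᵢ + Σ P·[anion]ₒ)]
Numerator = 1×9.33 + 0.11×145 + 0.099×33.4 = 28.59
Denominator = 1×143 + 0.11×10.0 + 0.099×94.0 = 153.4
Vm = 61.2 · log₁₀(0.18635) = 61.2 × (-0.7297) = -44.66 mV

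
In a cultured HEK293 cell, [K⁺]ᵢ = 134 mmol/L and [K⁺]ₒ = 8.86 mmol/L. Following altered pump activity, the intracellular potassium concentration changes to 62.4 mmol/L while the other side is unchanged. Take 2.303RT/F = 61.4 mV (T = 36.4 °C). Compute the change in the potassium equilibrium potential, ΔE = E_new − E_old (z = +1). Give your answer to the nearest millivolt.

20 mV

E_old = (61.4/1)·log₁₀(8.86/134) = -72.43 mV
E_new = (61.4/1)·log₁₀(8.86/62.4) = -52.05 mV
ΔE = -52.05 − (-72.43) = 20.38 mV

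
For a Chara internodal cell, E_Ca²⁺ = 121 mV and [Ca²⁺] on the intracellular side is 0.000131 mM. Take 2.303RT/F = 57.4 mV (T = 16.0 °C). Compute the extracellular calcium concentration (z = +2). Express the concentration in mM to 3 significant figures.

2.15 mM

Nernst: E = (57.4/2) · log₁₀([out]/[in]), so log₁₀([out]/[in]) = 121.0 × 2 / 57.4 = 4.2160.
[out]/[in] = 10^(4.2160) = 1.644e+04.
[out] = 1.644e+04 × 0.000131 = 2.154 mM.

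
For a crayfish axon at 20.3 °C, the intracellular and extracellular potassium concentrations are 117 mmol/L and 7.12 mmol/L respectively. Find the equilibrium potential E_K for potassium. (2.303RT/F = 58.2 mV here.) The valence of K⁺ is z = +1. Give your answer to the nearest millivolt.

-71 mV

E = (58.2/z) · log₁₀([K⁺]_out/[K⁺]_in) with z = +1.
= (58.2/1) · log₁₀(7.12/117) = 58.20 · log₁₀(0.06085)
= 58.20 · (-1.2157) = -70.75 mV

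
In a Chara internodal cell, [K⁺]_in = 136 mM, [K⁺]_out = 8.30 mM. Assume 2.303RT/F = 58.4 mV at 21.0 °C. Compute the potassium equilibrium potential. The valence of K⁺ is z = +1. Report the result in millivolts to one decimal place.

-70.9 mV

E = (58.4/z) · log₁₀([K⁺]_out/[K⁺]_in) with z = +1.
= (58.4/1) · log₁₀(8.30/136) = 58.40 · log₁₀(0.06103)
= 58.40 · (-1.2145) = -70.92 mV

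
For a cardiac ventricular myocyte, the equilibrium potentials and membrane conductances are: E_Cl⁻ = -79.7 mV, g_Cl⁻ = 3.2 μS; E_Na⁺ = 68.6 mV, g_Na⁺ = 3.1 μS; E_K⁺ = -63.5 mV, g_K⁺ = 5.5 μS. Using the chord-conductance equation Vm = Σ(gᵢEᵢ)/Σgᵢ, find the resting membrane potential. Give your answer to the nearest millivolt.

-33 mV

Σ gᵢEᵢ = 3.2·(-79.7) + 3.1·(68.6) + 5.5·(-63.5) = -391.63
Σ gᵢ = 3.2 + 3.1 + 5.5 = 11.8
Vm = -391.63 / 11.8 = -33.19 mV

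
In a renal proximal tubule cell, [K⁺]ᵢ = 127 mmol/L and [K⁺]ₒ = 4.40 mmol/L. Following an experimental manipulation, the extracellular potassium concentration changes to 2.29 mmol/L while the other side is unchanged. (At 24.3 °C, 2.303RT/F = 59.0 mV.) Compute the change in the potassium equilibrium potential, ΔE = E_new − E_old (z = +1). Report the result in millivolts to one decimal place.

-16.7 mV

E_old = (59.0/1)·log₁₀(4.40/127) = -86.16 mV
E_new = (59.0/1)·log₁₀(2.29/127) = -102.89 mV
ΔE = -102.89 − (-86.16) = -16.73 mV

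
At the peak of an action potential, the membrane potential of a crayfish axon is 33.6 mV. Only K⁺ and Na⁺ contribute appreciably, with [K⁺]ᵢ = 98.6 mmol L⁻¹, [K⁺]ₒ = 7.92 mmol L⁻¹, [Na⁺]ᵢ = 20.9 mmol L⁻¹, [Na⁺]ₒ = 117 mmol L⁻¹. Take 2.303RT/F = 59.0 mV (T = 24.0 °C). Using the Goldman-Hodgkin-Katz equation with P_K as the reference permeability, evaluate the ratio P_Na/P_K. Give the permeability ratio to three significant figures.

9.08

Let α = P_Na/P_K. GHK: Vm = 59.0·log₁₀[(Kₒ + α·Naₒ)/(Kᵢ + α·Naᵢ)].
10^(Vm/59.0) = 10^(33.6/59.0) = 3.711
So 3.711·(Kᵢ + α·Naᵢ) = Kₒ + α·Naₒ → α = (3.711·98.6 − 7.92) / (117.0 − 3.711·20.9)
α = (365.9 − 7.92) / (117.0 − 77.56) = 358/39.44 = 9.077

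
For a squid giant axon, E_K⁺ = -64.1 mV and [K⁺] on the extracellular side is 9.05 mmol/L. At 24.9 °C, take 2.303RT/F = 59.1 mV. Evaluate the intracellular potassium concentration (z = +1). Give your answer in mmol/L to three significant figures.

110 mmol/L

Nernst: E = (59.1/1) · log₁₀([out]/[in]), so log₁₀([out]/[in]) = -64.1 × 1 / 59.1 = -1.0846.
[out]/[in] = 10^(-1.0846) = 0.0823.
[in] = 9.05 / 0.0823 = 110 mmol/L.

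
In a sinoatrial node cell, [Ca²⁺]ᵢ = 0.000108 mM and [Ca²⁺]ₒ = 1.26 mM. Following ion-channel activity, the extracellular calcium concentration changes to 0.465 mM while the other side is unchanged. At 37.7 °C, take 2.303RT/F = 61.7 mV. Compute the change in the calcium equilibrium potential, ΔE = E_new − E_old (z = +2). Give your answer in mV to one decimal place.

-13.4 mV

E_old = (61.7/2)·log₁₀(1.26/0.000108) = 125.47 mV
E_new = (61.7/2)·log₁₀(0.465/0.000108) = 112.11 mV
ΔE = 112.11 − (125.47) = -13.36 mV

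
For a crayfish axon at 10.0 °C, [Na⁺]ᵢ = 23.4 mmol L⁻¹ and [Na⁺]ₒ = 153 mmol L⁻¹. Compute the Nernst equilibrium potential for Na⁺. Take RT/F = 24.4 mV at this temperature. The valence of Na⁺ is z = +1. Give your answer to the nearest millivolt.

E = (24.4/z) · ln([Na⁺]_out/[Na⁺]_in) with z = +1.
= (24.4/1) · ln(153/23.4) = 24.40 · ln(6.538)
= 24.40 · (1.8777) = 45.82 mV

46 mV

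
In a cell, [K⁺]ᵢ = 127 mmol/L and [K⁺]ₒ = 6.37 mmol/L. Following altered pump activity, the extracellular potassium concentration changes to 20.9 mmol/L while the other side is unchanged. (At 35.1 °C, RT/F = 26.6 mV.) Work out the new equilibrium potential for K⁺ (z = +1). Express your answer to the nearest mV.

-48 mV

After the shift: [K⁺]_out = 20.9, [K⁺]_in = 127 mmol/L.
E_new = (26.6/1)·ln(20.9/127) = 26.60 · (-1.8044) = -48.00 mV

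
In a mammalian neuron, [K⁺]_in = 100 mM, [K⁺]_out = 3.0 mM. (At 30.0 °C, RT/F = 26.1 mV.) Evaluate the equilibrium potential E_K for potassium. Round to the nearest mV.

-92 mV

E = (26.1/z) · ln([K⁺]_out/[K⁺]_in) with z = +1.
= (26.1/1) · ln(3.0/100) = 26.10 · ln(0.03)
= 26.10 · (-3.5066) = -91.52 mV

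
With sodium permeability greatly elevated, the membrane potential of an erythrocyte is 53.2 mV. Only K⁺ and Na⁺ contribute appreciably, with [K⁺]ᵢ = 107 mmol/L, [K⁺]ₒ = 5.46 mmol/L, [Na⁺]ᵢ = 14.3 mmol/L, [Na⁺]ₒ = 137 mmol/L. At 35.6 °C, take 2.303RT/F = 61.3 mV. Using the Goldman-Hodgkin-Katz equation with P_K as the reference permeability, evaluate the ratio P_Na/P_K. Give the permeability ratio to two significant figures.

25

Let α = P_Na/P_K. GHK: Vm = 61.3·log₁₀[(Kₒ + α·Naₒ)/(Kᵢ + α·Naᵢ)].
10^(Vm/61.3) = 10^(53.2/61.3) = 7.3767
So 7.3767·(Kᵢ + α·Naᵢ) = Kₒ + α·Naₒ → α = (7.3767·107.0 − 5.46) / (137.0 − 7.3767·14.3)
α = (789.3 − 5.46) / (137.0 − 105.5) = 783.8/31.51 = 24.87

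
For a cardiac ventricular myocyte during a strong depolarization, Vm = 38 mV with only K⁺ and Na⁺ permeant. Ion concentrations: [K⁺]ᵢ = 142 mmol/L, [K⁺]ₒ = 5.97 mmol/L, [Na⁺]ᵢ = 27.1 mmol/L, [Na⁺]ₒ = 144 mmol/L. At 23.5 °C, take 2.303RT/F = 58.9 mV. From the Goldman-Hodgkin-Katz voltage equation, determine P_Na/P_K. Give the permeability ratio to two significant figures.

26

Let α = P_Na/P_K. GHK: Vm = 58.9·log₁₀[(Kₒ + α·Naₒ)/(Kᵢ + α·Naᵢ)].
10^(Vm/58.9) = 10^(38.0/58.9) = 4.4173
So 4.4173·(Kᵢ + α·Naᵢ) = Kₒ + α·Naₒ → α = (4.4173·142.0 − 5.97) / (144.0 − 4.4173·27.1)
α = (627.3 − 5.97) / (144.0 − 119.7) = 621.3/24.29 = 25.58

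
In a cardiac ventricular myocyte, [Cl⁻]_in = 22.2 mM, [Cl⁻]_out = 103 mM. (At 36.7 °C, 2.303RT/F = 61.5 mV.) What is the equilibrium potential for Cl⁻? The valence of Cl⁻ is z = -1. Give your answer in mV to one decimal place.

-41.0 mV

E = (61.5/z) · log₁₀([Cl⁻]_out/[Cl⁻]_in) with z = -1.
For an anion, dividing by z = -1 reverses the sign.
= (61.5/-1) · log₁₀(103/22.2) = -61.50 · log₁₀(4.64)
= -61.50 · (0.6665) = -40.99 mV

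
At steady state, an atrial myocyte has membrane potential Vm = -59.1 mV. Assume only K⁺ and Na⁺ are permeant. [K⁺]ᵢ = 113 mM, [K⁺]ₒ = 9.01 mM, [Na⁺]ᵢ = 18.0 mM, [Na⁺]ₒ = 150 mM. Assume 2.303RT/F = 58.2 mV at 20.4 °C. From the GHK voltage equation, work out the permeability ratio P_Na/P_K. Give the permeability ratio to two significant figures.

Let α = P_Na/P_K. GHK: Vm = 58.2·log₁₀[(Kₒ + α·Naₒ)/(Kᵢ + α·Naᵢ)].
10^(Vm/58.2) = 10^(-59.1/58.2) = 0.096502
So 0.096502·(Kᵢ + α·Naᵢ) = Kₒ + α·Naₒ → α = (0.096502·113.0 − 9.01) / (150.0 − 0.096502·18.0)
α = (10.9 − 9.01) / (150.0 − 1.737) = 1.895/148.3 = 0.01278

0.013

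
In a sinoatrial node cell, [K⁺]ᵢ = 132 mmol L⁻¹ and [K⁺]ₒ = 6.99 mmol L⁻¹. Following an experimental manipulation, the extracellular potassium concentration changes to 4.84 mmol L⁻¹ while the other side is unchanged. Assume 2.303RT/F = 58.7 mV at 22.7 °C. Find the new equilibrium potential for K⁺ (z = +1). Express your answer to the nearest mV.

-84 mV

After the shift: [K⁺]_out = 4.84, [K⁺]_in = 132 mmol L⁻¹.
E_new = (58.7/1)·log₁₀(4.84/132) = 58.70 · (-1.4357) = -84.28 mV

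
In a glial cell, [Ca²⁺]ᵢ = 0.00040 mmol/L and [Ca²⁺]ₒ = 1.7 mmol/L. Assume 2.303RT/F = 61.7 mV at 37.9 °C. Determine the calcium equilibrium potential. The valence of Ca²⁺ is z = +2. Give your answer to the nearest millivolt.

112 mV

E = (61.7/z) · log₁₀([Ca²⁺]_out/[Ca²⁺]_in) with z = +2.
= (61.7/2) · log₁₀(1.7/0.00040) = 30.85 · log₁₀(4250)
= 30.85 · (3.6284) = 111.94 mV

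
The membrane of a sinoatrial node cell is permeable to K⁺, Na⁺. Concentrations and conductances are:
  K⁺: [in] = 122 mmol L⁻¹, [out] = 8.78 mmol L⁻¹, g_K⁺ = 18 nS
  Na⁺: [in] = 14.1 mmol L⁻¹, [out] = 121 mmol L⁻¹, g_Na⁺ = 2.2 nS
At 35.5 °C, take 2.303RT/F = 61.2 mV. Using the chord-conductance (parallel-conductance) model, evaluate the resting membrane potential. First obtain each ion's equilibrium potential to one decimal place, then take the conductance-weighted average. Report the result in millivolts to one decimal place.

E_K⁺ = (61.2/1)·log₁₀(8.78/122) = -69.9 mV
E_Na⁺ = (61.2/1)·log₁₀(121/14.1) = 57.1 mV
Vm = (Σ gᵢEᵢ)/(Σ gᵢ) = (18·-69.9 + 2.2·57.1) / (18 + 2.2)
= -1132.58 / 20.2 = -56.07 mV

-56.1 mV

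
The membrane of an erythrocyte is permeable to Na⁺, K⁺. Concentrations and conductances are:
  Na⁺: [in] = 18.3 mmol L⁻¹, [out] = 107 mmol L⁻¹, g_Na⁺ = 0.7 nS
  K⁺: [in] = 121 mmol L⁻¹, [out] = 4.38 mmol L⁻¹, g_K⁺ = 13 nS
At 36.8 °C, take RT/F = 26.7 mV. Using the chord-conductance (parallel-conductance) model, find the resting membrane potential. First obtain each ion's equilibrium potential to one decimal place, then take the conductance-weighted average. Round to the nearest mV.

E_Na⁺ = (26.7/1)·ln(107/18.3) = 47.2 mV
E_K⁺ = (26.7/1)·ln(4.38/121) = -88.6 mV
Vm = (Σ gᵢEᵢ)/(Σ gᵢ) = (0.7·47.2 + 13·-88.6) / (0.7 + 13)
= -1118.76 / 13.7 = -81.66 mV

-82 mV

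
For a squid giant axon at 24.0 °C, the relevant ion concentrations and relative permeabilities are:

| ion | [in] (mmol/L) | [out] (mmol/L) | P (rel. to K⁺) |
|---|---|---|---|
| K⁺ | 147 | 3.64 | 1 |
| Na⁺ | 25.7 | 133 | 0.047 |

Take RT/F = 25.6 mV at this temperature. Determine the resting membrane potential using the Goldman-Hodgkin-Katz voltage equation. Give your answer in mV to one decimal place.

-69.3 mV

Vm = 25.6 · ln[(Σ P·[cation]ₒ + Σ P·[anion]ᵢ) / (Σ P·[cation]ᵢ + Σ P·[anion]ₒ)]
Numerator = 1×3.64 + 0.047×133 = 9.891
Denominator = 1×147 + 0.047×25.7 = 148.2
Vm = 25.6 · ln(0.066737) = 25.6 × (-2.7070) = -69.30 mV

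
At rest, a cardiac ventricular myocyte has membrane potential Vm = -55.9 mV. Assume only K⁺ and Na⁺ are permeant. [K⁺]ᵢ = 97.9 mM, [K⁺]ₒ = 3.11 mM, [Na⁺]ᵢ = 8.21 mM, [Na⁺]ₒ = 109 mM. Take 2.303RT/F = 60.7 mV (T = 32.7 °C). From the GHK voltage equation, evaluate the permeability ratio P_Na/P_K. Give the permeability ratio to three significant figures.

Let α = P_Na/P_K. GHK: Vm = 60.7·log₁₀[(Kₒ + α·Naₒ)/(Kᵢ + α·Naᵢ)].
10^(Vm/60.7) = 10^(-55.9/60.7) = 0.11997
So 0.11997·(Kᵢ + α·Naᵢ) = Kₒ + α·Naₒ → α = (0.11997·97.9 − 3.11) / (109.0 − 0.11997·8.21)
α = (11.75 − 3.11) / (109.0 − 0.985) = 8.635/108 = 0.07994

0.0799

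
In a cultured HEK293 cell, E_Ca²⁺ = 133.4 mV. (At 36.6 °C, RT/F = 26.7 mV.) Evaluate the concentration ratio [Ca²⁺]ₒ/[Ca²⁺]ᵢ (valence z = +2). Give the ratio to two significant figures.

22000

ln([out]/[in]) = E·z/(26.7) = 133.4 × 2 / 26.7 = 9.9925
[out]/[in] = e^(9.9925) = 2.186e+04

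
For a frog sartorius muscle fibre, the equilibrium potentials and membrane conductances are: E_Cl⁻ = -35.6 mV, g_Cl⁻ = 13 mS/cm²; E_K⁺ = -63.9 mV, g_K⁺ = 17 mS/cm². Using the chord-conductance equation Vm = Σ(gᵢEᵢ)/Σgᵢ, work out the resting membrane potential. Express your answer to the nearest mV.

-52 mV

Σ gᵢEᵢ = 13·(-35.6) + 17·(-63.9) = -1549.10
Σ gᵢ = 13 + 17 = 30
Vm = -1549.10 / 30 = -51.64 mV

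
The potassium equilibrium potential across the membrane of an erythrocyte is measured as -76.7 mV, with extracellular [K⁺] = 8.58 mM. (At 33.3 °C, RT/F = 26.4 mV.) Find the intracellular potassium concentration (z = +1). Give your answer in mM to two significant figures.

160 mM

Nernst: E = (26.4/1) · ln([out]/[in]), so ln([out]/[in]) = -76.7 × 1 / 26.4 = -2.9053.
[out]/[in] = e^(-2.9053) = 0.05473.
[in] = 8.58 / 0.05473 = 156.8 mM.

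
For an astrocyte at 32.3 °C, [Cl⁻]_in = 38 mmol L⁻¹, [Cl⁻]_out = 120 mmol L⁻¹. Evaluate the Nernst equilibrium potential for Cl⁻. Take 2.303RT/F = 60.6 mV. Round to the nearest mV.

-30 mV

E = (60.6/z) · log₁₀([Cl⁻]_out/[Cl⁻]_in) with z = -1.
For an anion, dividing by z = -1 reverses the sign.
= (60.6/-1) · log₁₀(120/38) = -60.60 · log₁₀(3.158)
= -60.60 · (0.4994) = -30.26 mV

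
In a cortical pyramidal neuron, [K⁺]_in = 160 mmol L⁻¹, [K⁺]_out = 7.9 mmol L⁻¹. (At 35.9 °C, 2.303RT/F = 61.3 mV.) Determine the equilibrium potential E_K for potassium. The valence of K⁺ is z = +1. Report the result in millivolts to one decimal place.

E = (61.3/z) · log₁₀([K⁺]_out/[K⁺]_in) with z = +1.
= (61.3/1) · log₁₀(7.9/160) = 61.30 · log₁₀(0.04938)
= 61.30 · (-1.3065) = -80.09 mV

-80.1 mV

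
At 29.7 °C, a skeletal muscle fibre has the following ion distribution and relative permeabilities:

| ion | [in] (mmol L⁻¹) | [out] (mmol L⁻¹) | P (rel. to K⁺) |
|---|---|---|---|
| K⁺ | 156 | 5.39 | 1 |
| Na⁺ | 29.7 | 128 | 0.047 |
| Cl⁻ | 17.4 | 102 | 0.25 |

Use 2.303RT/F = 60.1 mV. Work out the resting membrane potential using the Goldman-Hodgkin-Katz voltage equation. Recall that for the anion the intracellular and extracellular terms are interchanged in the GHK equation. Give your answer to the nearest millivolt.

Vm = 60.1 · log₁₀[(Σ P·[cation]ₒ + Σ P·[anion]ᵢ) / (Σ P·[cation]ᵢ + Σ P·[anion]ₒ)]
Numerator = 1×5.39 + 0.047×128 + 0.25×17.4 = 15.76
Denominator = 1×156 + 0.047×29.7 + 0.25×102 = 182.9
Vm = 60.1 · log₁₀(0.086147) = 60.1 × (-1.0648) = -63.99 mV

-64 mV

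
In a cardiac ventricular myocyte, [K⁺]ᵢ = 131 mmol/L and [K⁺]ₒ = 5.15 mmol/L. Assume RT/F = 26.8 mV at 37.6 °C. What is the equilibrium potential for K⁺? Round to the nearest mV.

E = (26.8/z) · ln([K⁺]_out/[K⁺]_in) with z = +1.
= (26.8/1) · ln(5.15/131) = 26.80 · ln(0.03931)
= 26.80 · (-3.2362) = -86.73 mV

-87 mV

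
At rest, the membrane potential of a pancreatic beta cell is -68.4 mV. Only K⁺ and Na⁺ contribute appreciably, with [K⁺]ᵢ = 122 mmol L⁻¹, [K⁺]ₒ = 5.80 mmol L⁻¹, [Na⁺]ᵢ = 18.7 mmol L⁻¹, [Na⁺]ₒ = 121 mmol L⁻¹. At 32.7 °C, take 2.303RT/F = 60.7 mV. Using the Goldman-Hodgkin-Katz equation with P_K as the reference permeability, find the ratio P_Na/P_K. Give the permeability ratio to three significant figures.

Let α = P_Na/P_K. GHK: Vm = 60.7·log₁₀[(Kₒ + α·Naₒ)/(Kᵢ + α·Naᵢ)].
10^(Vm/60.7) = 10^(-68.4/60.7) = 0.07467
So 0.07467·(Kᵢ + α·Naᵢ) = Kₒ + α·Naₒ → α = (0.07467·122.0 − 5.8) / (121.0 − 0.07467·18.7)
α = (9.11 − 5.8) / (121.0 − 1.396) = 3.31/119.6 = 0.02767

0.0277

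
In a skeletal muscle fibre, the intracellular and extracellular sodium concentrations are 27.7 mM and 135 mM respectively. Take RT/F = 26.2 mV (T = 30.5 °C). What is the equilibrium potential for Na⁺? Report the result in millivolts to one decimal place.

41.5 mV

E = (26.2/z) · ln([Na⁺]_out/[Na⁺]_in) with z = +1.
= (26.2/1) · ln(135/27.7) = 26.20 · ln(4.874)
= 26.20 · (1.5838) = 41.50 mV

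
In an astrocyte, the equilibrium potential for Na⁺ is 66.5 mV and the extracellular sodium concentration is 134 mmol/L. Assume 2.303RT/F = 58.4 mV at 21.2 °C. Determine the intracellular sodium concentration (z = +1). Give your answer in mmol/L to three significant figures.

9.74 mmol/L

Nernst: E = (58.4/1) · log₁₀([out]/[in]), so log₁₀([out]/[in]) = 66.5 × 1 / 58.4 = 1.1387.
[out]/[in] = 10^(1.1387) = 13.76.
[in] = 134 / 13.76 = 9.737 mmol/L.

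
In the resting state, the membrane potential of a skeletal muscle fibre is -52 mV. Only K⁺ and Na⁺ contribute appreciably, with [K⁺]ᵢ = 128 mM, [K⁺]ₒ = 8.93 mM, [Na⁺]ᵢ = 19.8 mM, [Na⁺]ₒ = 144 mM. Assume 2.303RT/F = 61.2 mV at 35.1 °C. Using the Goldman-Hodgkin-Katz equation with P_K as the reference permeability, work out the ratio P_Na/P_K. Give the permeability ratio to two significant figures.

Let α = P_Na/P_K. GHK: Vm = 61.2·log₁₀[(Kₒ + α·Naₒ)/(Kᵢ + α·Naᵢ)].
10^(Vm/61.2) = 10^(-52.0/61.2) = 0.14136
So 0.14136·(Kᵢ + α·Naᵢ) = Kₒ + α·Naₒ → α = (0.14136·128.0 − 8.93) / (144.0 − 0.14136·19.8)
α = (18.09 − 8.93) / (144.0 − 2.799) = 9.164/141.2 = 0.0649

0.065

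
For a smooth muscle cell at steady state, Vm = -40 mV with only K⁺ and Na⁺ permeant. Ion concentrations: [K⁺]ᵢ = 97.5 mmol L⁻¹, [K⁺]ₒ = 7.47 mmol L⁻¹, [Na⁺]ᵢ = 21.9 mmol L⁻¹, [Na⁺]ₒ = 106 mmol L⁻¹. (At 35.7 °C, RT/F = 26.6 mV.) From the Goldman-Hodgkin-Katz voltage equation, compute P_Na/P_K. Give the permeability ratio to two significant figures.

Let α = P_Na/P_K. GHK: Vm = 26.6·ln[(Kₒ + α·Naₒ)/(Kᵢ + α·Naᵢ)].
e^(Vm/26.6) = e^(-40.0/26.6) = 0.22229
So 0.22229·(Kᵢ + α·Naᵢ) = Kₒ + α·Naₒ → α = (0.22229·97.5 − 7.47) / (106.0 − 0.22229·21.9)
α = (21.67 − 7.47) / (106.0 − 4.868) = 14.2/101.1 = 0.1404

0.14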